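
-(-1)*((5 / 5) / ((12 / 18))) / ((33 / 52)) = 26 / 11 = 2.36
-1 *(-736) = 736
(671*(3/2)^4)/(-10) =-54351/160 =-339.69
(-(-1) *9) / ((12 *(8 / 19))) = 57 / 32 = 1.78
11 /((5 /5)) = 11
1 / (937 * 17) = 1 / 15929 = 0.00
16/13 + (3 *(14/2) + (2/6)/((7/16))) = 6277/273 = 22.99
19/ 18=1.06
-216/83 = -2.60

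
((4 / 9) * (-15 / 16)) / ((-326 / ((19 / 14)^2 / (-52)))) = -1805 / 39871104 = -0.00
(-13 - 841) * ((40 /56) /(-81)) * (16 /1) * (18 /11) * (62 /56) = 151280 /693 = 218.30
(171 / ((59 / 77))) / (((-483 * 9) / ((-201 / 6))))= 14003 / 8142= 1.72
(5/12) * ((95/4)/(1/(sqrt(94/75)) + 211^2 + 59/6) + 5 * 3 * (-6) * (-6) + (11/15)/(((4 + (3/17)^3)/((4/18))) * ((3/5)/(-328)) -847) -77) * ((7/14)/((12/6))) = 2313194588117990348463145/47962600410549227641056 -285 * sqrt(282)/4294691503648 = 48.23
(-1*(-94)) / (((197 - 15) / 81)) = 3807 / 91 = 41.84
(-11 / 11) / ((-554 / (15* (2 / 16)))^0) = -1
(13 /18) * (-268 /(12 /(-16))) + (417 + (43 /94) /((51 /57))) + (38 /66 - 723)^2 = 2728175811805 /5220666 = 522572.37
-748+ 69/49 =-36583/49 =-746.59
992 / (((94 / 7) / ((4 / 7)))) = 1984 / 47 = 42.21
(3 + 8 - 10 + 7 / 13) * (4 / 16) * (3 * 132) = 1980 / 13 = 152.31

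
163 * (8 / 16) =81.50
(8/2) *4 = 16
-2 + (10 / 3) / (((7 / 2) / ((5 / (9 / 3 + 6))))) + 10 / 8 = -167 / 756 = -0.22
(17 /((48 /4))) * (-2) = -2.83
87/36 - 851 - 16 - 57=-921.58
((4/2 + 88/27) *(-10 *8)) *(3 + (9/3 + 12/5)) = -3534.22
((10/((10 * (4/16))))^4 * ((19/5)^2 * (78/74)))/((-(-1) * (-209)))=-189696/10175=-18.64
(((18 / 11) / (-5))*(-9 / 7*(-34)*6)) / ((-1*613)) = 33048 / 236005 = 0.14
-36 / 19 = -1.89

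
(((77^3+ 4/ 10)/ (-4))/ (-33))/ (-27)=-760889/ 5940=-128.10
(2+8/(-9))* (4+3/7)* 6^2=1240/7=177.14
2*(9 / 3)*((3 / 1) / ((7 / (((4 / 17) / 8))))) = 9 / 119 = 0.08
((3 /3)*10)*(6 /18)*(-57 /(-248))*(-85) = -8075 /124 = -65.12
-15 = -15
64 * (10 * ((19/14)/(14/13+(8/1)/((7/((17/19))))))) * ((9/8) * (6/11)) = 337896/1331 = 253.87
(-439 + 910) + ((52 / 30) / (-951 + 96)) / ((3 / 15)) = 1208089 / 2565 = 470.99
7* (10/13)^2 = 700/169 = 4.14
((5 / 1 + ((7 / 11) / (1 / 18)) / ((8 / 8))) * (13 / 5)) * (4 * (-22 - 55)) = -65884 / 5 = -13176.80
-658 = -658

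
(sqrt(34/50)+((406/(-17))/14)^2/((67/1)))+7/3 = sqrt(17)/5+138064/58089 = 3.20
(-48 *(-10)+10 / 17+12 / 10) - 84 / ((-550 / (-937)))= 1583342 / 4675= 338.68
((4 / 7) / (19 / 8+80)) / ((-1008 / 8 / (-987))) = 752 / 13839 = 0.05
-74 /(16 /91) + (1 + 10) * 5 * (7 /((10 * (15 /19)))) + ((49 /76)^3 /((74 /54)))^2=-1472315938993700969 /3957093033308160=-372.07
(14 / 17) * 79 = 1106 / 17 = 65.06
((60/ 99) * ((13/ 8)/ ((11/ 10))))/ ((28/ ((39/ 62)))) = 4225/ 210056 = 0.02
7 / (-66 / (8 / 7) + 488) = 28 / 1721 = 0.02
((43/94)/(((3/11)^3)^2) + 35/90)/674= 19050943/11546631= 1.65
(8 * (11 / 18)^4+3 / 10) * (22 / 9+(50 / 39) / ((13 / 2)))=186611992 / 49896405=3.74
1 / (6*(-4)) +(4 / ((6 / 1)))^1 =5 / 8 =0.62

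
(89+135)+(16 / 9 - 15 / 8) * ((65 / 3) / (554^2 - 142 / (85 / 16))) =1262125051117 / 5634487008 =224.00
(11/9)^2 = 121/81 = 1.49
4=4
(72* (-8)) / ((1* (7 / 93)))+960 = -46848 / 7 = -6692.57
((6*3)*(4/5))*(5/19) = 72/19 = 3.79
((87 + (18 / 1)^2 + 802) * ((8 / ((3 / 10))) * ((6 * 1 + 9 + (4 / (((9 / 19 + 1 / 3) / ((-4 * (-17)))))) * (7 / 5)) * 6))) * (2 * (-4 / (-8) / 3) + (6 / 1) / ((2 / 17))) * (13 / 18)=241715810336 / 69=3503127686.03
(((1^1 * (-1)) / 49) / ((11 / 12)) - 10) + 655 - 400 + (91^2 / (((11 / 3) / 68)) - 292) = 82751531 / 539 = 153527.89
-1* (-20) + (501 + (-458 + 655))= 718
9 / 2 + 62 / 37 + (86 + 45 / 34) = 58811 / 629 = 93.50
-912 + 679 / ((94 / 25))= -68753 / 94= -731.41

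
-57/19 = -3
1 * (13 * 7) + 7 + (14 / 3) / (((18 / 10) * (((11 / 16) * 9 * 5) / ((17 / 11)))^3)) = 85430887880422 / 871740879075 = 98.00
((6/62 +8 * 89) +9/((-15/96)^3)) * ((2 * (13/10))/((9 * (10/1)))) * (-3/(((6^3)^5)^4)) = 0.00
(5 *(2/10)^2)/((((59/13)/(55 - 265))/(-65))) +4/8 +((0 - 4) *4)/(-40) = 355431/590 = 602.43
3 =3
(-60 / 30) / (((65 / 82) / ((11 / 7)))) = -1804 / 455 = -3.96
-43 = -43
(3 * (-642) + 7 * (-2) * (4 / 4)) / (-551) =1940 / 551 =3.52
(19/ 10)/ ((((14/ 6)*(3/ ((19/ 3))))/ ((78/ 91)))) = 361/ 245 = 1.47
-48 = -48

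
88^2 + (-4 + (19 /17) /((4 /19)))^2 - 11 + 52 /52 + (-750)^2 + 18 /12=2636776873 /4624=570237.21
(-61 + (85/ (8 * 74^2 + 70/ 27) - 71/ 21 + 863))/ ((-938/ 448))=-381.43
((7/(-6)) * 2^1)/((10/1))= -7/30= -0.23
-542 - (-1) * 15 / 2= -1069 / 2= -534.50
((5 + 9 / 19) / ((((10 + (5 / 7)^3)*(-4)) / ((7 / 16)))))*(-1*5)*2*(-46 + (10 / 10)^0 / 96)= -137805395 / 5187456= -26.57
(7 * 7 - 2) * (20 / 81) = 940 / 81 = 11.60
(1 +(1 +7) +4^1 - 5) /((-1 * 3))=-8 /3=-2.67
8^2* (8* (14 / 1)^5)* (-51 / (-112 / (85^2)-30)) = 50732722790400 / 108431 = 467880244.49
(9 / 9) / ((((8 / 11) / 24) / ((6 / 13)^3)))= 7128 / 2197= 3.24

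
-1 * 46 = -46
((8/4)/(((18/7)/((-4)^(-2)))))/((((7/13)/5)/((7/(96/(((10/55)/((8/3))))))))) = 455/202752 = 0.00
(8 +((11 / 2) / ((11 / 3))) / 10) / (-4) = -163 / 80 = -2.04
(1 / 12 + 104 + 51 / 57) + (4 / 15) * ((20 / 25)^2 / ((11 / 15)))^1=6596717 / 62700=105.21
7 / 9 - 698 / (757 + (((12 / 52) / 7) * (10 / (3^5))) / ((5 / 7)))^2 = 4440870001765 / 5718645694161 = 0.78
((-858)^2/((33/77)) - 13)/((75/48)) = 27483248/25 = 1099329.92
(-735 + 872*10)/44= 7985/44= 181.48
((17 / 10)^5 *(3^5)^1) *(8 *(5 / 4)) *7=2415176757 / 10000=241517.68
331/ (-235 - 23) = -331/ 258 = -1.28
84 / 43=1.95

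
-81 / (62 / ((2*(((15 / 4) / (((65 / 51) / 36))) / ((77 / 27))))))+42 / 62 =-2990478 / 31031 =-96.37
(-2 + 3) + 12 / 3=5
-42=-42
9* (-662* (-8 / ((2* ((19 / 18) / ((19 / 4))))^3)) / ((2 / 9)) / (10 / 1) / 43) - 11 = 19507379 / 3440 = 5670.75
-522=-522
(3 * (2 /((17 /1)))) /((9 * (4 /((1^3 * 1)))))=0.01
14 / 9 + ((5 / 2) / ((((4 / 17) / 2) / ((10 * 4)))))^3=5527125014 / 9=614125001.56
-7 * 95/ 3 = -665/ 3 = -221.67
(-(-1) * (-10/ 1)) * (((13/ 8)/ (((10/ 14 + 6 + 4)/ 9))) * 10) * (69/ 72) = -2093/ 16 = -130.81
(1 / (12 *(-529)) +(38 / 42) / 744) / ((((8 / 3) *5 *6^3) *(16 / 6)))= 8749 / 63475937280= 0.00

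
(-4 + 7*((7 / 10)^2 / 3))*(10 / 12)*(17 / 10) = -14569 / 3600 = -4.05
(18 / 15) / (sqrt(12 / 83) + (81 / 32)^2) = 1115265024 / 5933824885 - 4194304 * sqrt(249) / 5933824885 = 0.18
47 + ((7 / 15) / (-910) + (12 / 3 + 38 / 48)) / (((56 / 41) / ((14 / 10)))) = 5398737 / 104000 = 51.91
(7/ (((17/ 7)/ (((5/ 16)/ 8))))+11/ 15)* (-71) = -1960381/ 32640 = -60.06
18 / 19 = 0.95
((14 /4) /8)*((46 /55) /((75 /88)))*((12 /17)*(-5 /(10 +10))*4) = -644 /2125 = -0.30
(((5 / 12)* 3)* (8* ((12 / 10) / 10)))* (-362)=-2172 / 5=-434.40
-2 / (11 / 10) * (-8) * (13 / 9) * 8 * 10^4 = 166400000 / 99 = 1680808.08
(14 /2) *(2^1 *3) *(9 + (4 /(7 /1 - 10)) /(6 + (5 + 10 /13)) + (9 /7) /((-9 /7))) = 50680 /153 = 331.24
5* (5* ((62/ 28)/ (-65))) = -155/ 182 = -0.85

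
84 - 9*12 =-24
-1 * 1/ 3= -1/ 3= -0.33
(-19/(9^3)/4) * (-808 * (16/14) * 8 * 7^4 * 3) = 84251776/243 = 346715.13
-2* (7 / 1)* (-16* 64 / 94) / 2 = 3584 / 47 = 76.26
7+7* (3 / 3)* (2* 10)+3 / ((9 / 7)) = 448 / 3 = 149.33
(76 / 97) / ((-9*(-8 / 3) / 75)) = 475 / 194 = 2.45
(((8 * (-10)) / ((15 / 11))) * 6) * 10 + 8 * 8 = -3456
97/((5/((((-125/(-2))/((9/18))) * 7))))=16975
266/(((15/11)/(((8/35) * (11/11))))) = 3344/75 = 44.59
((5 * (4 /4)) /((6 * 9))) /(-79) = -5 /4266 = -0.00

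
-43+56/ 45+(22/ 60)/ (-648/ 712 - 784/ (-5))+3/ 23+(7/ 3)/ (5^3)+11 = -109867173089/ 3589949250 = -30.60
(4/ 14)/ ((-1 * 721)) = -2/ 5047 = -0.00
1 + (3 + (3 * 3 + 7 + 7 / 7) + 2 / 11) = 233 / 11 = 21.18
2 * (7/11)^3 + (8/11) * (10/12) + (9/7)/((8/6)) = 233195/111804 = 2.09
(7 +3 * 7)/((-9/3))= -28/3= -9.33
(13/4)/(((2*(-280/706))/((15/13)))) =-1059/224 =-4.73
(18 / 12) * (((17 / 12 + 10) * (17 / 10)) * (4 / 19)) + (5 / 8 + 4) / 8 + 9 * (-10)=-506421 / 6080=-83.29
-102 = -102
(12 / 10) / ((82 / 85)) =1.24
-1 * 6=-6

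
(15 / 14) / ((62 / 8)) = 30 / 217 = 0.14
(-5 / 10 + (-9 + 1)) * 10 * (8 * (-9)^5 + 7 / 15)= 40153280.33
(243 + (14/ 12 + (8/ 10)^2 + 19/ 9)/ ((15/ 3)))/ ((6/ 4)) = 548513/ 3375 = 162.52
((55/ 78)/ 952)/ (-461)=-55/ 34232016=-0.00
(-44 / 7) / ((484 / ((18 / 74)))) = -9 / 2849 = -0.00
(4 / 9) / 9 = 4 / 81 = 0.05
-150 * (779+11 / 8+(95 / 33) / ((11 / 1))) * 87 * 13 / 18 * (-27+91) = -170929462600 / 363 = -470880062.26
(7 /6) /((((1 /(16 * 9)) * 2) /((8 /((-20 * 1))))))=-168 /5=-33.60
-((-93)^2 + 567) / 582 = -1536 / 97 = -15.84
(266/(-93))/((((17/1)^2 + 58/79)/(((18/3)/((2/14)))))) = -294196/709559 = -0.41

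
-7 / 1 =-7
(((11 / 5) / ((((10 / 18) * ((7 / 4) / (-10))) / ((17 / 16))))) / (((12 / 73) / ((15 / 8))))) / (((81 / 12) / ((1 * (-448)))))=54604 / 3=18201.33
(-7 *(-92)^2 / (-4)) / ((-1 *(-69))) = 644 / 3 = 214.67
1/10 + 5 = 5.10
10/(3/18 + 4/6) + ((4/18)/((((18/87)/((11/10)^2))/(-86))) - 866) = -1303787/1350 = -965.77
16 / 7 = 2.29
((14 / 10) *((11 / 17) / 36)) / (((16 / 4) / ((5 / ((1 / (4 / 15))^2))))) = 77 / 34425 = 0.00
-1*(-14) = 14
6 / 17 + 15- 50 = -589 / 17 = -34.65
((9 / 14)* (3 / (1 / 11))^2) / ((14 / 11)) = 107811 / 196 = 550.06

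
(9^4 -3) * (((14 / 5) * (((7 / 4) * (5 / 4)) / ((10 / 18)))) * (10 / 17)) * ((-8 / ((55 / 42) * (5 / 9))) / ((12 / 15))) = -546602742 / 935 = -584601.86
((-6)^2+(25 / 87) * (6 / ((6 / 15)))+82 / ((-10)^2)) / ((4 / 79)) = 4711481 / 5800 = 812.32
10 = 10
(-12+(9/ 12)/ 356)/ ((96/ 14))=-39865/ 22784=-1.75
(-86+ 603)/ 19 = 517/ 19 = 27.21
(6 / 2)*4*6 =72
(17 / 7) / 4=17 / 28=0.61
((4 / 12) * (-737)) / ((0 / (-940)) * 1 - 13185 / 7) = 5159 / 39555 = 0.13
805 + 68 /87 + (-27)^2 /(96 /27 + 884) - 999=-133707473 /694956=-192.40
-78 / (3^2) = -26 / 3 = -8.67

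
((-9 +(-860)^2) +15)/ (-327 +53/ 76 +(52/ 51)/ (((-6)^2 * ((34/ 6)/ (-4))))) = -146202355656/ 64506151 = -2266.49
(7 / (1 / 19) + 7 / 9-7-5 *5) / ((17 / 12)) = 3664 / 51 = 71.84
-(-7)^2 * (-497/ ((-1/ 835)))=-20334755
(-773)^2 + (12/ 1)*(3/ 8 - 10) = 1194827/ 2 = 597413.50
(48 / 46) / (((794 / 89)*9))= 356 / 27393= 0.01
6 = 6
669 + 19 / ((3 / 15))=764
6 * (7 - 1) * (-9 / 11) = -324 / 11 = -29.45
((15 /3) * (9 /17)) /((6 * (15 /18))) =9 /17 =0.53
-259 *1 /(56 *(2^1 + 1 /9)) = -2.19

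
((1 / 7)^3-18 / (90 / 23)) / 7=-7884 / 12005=-0.66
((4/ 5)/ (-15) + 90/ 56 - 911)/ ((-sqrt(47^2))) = 1909837/ 98700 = 19.35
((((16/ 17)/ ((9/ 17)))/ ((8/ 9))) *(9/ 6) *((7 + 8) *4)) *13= 2340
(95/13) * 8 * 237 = 180120/13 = 13855.38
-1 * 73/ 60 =-73/ 60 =-1.22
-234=-234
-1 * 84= -84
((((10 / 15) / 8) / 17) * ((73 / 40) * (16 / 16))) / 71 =73 / 579360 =0.00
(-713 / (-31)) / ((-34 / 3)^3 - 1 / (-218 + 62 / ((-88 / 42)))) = -3382587 / 214088294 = -0.02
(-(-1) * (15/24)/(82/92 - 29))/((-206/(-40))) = -575/133179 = -0.00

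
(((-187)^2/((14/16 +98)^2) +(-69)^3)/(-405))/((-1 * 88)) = -205539601613/22299270840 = -9.22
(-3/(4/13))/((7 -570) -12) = 39/2300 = 0.02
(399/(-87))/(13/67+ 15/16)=-142576/35177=-4.05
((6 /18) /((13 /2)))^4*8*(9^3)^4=446308403328 /28561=15626497.79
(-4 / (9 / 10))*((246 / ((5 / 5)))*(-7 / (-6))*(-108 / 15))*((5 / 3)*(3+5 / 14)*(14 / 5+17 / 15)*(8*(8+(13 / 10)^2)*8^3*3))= 601666994176 / 25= 24066679767.04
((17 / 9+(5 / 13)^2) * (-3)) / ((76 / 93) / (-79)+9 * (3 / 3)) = -7587002 / 11161943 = -0.68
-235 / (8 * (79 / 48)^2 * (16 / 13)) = -54990 / 6241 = -8.81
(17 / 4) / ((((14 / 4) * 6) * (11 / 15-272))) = -0.00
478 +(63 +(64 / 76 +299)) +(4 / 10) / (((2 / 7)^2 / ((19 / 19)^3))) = 160691 / 190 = 845.74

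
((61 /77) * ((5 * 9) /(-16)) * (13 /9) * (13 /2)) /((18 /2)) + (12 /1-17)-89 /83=-15454939 /1840608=-8.40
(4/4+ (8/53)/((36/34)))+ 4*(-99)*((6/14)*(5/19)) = -43.52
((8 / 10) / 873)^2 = 16 / 19053225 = 0.00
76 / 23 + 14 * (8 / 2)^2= 5228 / 23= 227.30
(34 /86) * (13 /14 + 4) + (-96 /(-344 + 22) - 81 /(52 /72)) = -19783077 /179998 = -109.91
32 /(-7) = -32 /7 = -4.57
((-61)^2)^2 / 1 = 13845841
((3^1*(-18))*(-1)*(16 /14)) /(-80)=-27 /35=-0.77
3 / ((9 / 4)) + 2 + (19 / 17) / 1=227 / 51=4.45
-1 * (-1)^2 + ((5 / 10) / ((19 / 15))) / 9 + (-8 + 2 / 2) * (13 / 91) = -223 / 114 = -1.96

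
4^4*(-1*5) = -1280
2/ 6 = 1/ 3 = 0.33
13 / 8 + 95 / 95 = 21 / 8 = 2.62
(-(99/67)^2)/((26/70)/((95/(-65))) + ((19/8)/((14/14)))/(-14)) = 3862320/749663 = 5.15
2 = 2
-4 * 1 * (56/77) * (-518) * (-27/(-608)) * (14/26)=97902/2717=36.03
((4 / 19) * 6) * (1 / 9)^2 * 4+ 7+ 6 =6701 / 513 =13.06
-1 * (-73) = 73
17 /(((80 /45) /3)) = 459 /16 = 28.69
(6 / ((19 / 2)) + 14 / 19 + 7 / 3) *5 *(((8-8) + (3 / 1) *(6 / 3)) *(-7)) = -14770 / 19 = -777.37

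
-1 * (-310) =310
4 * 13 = 52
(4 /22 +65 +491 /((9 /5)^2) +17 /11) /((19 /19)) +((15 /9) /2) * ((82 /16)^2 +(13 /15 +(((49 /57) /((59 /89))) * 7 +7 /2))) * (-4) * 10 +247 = -13717797649 /15980976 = -858.38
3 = 3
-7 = -7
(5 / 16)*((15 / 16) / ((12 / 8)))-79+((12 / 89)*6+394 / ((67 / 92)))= 353405907 / 763264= 463.02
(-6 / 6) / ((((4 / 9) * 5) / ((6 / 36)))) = -3 / 40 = -0.08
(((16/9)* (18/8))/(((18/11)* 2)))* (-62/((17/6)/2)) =-53.49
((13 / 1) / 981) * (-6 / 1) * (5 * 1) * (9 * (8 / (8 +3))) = -3120 / 1199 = -2.60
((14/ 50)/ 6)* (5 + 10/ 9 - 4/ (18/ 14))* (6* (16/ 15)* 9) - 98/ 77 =9338/ 1375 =6.79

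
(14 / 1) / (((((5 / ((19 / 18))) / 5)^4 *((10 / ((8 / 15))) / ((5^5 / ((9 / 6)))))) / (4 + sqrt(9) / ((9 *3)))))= 4219142375 / 531441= 7939.06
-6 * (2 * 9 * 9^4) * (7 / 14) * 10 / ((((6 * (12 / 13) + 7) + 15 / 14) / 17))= -10961856360 / 2477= -4425456.75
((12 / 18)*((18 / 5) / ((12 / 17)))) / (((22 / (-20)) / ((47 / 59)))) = -1598 / 649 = -2.46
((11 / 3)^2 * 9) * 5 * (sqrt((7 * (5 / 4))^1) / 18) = 605 * sqrt(35) / 36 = 99.42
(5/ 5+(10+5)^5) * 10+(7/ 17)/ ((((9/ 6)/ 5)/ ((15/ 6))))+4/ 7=2710973749/ 357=7593764.00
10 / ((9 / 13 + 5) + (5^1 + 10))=130 / 269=0.48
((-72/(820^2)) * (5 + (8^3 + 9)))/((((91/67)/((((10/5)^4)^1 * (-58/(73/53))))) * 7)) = 3.99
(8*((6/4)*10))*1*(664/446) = 39840/223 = 178.65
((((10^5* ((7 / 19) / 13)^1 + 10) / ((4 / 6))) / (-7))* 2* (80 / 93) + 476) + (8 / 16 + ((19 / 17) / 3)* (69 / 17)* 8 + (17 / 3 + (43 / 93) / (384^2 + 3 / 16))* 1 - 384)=-205727735181410647 / 219274820353134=-938.22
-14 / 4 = -7 / 2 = -3.50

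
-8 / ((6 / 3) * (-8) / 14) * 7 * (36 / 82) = 21.51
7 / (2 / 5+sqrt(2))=-35 / 23+175*sqrt(2) / 46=3.86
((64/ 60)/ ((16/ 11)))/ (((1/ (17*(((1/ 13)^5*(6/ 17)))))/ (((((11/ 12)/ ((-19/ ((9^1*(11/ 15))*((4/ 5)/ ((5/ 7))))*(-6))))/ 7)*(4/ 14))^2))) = 322102/ 4617985694765625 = 0.00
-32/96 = -0.33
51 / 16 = 3.19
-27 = -27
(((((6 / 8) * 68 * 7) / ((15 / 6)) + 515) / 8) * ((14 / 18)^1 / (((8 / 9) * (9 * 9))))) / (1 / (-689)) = -15862847 / 25920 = -611.99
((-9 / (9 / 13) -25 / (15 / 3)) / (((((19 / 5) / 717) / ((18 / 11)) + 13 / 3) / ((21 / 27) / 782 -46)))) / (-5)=-4178201346 / 109417049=-38.19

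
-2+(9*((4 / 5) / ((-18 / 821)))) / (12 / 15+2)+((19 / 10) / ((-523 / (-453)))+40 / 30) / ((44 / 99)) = -16486639 / 146440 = -112.58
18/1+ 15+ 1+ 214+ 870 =1118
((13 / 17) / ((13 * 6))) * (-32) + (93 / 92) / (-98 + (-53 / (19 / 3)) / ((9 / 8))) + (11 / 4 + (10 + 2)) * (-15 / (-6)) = 128839763 / 3524865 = 36.55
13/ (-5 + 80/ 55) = -11/ 3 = -3.67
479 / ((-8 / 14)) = -3353 / 4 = -838.25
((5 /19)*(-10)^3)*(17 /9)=-85000 /171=-497.08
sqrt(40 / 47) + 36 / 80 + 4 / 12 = 47 / 60 + 2 * sqrt(470) / 47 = 1.71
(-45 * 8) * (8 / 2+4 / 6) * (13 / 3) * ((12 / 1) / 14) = -6240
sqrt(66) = 8.12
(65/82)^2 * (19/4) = 80275/26896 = 2.98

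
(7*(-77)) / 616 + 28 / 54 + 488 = 105331 / 216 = 487.64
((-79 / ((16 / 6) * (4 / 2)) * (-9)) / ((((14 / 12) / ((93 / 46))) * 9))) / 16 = 66123 / 41216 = 1.60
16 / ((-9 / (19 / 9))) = -304 / 81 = -3.75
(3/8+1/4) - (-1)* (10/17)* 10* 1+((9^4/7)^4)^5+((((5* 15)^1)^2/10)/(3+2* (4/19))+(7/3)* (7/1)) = 115878875080259183758919402091860207196175633756457235975910471652831497439143351/423218180442534053304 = 273804104916030647358189300000000000000000000000000000000000.00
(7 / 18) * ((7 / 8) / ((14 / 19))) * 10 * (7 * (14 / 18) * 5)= 162925 / 1296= 125.71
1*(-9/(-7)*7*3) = 27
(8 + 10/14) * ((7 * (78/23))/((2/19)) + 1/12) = 3798287/1932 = 1965.99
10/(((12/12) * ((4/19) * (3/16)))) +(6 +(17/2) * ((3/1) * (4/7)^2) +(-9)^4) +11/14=2007857/294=6829.45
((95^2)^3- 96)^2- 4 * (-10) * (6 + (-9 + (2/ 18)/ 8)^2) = 350153336713931559297345533/ 648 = 540360087521499319903311.00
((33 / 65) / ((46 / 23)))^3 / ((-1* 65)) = -35937 / 142805000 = -0.00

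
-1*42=-42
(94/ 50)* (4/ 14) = 94/ 175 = 0.54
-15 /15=-1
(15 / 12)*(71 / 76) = 355 / 304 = 1.17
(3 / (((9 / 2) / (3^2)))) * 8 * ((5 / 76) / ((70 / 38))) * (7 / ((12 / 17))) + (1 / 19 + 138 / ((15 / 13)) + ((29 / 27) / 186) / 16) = 1043132419 / 7633440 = 136.65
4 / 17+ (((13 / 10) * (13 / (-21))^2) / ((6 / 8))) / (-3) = 4682 / 337365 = 0.01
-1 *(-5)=5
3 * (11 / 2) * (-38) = -627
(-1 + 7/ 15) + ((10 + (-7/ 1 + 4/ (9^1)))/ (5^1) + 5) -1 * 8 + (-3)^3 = -1343/ 45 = -29.84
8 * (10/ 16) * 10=50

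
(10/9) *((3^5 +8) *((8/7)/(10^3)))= 502/1575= 0.32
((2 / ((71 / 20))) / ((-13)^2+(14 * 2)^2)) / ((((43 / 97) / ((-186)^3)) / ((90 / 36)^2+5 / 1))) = -280881464400 / 2909509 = -96539.13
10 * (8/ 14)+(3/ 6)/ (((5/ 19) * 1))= 533/ 70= 7.61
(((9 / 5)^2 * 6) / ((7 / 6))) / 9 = 324 / 175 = 1.85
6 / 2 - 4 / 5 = 11 / 5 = 2.20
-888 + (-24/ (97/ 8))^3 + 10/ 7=-5713593854/ 6388711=-894.33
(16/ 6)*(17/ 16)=17/ 6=2.83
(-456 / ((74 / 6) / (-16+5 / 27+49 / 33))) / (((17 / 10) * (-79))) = -6469120 / 1639803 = -3.95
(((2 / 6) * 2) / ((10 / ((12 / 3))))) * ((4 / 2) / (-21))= -8 / 315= -0.03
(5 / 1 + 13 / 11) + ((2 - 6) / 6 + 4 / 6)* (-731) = 68 / 11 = 6.18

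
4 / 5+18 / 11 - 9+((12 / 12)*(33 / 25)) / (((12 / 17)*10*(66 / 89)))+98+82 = 11463443 / 66000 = 173.69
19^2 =361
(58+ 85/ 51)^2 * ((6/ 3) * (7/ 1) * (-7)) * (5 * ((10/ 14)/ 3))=-11214350/ 27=-415346.30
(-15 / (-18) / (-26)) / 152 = -5 / 23712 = -0.00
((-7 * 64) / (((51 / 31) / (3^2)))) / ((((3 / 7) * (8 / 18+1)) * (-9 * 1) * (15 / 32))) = 3110912 / 3315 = 938.43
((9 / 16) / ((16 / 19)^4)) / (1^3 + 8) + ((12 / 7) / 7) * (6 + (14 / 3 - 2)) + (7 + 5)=732000321 / 51380224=14.25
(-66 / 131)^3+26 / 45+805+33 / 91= 7418255881546 / 9205932645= 805.81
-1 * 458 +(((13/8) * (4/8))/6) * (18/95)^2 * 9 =-33064441/72200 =-457.96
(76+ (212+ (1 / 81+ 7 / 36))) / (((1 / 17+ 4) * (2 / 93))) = 49210733 / 14904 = 3301.85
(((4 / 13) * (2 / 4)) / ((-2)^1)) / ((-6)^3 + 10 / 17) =17 / 47606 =0.00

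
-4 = -4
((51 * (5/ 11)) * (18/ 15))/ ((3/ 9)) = 918/ 11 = 83.45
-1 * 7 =-7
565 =565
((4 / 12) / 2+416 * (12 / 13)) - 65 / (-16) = 18635 / 48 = 388.23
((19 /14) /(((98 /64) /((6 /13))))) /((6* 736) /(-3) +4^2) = -114 /405769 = -0.00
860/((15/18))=1032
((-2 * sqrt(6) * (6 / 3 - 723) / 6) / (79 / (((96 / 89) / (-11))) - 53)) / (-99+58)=0.02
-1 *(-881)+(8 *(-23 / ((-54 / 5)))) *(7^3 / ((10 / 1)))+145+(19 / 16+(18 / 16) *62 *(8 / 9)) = 722977 / 432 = 1673.56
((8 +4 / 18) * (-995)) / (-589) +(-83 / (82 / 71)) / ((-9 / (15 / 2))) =64139975 / 869364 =73.78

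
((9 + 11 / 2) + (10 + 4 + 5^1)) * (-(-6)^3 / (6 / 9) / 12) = 904.50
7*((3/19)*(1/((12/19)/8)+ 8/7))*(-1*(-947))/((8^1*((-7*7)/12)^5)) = -8542091520/5367029731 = -1.59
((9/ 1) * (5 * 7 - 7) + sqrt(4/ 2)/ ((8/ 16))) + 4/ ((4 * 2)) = 255.33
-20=-20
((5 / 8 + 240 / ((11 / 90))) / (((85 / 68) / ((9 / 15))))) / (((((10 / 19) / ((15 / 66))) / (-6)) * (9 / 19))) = -12480131 / 2420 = -5157.08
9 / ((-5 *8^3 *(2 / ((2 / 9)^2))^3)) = -1 / 18895680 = -0.00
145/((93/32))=4640/93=49.89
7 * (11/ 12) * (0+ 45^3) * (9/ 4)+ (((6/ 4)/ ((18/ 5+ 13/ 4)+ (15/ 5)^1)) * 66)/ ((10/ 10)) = 4146857055/ 3152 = 1315627.24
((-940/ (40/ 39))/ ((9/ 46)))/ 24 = -14053/ 72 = -195.18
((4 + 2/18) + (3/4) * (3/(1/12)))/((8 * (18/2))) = 35/81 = 0.43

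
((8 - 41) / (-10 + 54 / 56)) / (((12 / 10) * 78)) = 35 / 897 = 0.04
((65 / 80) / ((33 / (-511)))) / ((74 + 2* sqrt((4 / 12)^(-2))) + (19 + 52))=-6643 / 79728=-0.08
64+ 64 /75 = 4864 /75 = 64.85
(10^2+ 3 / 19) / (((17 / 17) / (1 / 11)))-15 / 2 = 61 / 38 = 1.61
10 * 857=8570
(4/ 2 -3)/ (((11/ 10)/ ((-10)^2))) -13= -1143/ 11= -103.91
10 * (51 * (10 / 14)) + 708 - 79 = 6953 / 7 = 993.29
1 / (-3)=-1 / 3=-0.33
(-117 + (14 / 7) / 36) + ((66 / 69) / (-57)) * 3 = -116.99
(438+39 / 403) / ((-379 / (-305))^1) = 4142205 / 11749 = 352.56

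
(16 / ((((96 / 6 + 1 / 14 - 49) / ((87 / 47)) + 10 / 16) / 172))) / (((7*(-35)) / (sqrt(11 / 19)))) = 1915392*sqrt(209) / 55609295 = 0.50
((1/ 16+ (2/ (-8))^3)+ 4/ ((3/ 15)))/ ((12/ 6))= 1283/ 128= 10.02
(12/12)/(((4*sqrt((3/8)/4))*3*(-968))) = -sqrt(6)/8712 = -0.00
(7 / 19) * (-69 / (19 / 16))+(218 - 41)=56169 / 361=155.59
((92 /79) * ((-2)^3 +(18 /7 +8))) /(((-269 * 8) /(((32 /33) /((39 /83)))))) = -61088 /21272251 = -0.00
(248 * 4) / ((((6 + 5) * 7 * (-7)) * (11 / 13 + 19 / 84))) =-154752 / 90167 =-1.72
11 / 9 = 1.22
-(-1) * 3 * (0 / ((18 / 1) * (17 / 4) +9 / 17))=0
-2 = -2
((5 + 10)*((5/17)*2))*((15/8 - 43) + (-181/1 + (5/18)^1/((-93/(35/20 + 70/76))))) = -353258075/180234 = -1960.00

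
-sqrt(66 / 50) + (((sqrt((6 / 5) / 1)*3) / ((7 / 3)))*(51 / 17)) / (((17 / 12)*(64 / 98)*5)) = -sqrt(33) / 5 + 567*sqrt(30) / 3400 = -0.24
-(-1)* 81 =81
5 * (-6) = -30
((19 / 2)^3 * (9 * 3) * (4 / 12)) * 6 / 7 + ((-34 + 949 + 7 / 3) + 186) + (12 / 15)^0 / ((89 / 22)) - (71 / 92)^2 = 122077216655 / 15819216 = 7717.02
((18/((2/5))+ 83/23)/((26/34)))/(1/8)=11696/23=508.52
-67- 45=-112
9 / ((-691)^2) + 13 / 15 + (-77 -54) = -932042777 / 7162215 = -130.13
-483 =-483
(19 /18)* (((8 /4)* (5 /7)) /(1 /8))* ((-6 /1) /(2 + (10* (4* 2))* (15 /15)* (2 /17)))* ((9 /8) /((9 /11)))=-17765 /2037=-8.72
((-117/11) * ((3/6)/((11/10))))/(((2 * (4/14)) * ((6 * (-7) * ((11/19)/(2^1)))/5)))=18525/5324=3.48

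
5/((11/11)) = 5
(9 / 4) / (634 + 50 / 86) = 387 / 109148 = 0.00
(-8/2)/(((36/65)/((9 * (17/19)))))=-1105/19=-58.16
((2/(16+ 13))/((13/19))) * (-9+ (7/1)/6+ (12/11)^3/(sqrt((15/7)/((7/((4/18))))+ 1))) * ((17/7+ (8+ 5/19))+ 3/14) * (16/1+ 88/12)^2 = -15907150/3393+ 2729260800 * sqrt(471)/78780559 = -3936.37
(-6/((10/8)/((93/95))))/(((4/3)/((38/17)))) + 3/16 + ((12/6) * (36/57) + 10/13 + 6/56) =-65259697/11757200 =-5.55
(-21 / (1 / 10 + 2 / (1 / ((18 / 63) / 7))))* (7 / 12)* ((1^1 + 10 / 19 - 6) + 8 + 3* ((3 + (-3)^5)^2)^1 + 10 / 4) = -78832381145 / 6764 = -11654698.57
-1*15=-15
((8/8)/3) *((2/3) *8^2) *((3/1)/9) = 128/27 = 4.74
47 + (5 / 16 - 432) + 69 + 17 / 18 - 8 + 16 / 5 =-230071 / 720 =-319.54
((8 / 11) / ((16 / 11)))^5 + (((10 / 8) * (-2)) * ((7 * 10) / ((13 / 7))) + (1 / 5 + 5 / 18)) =-1754471 / 18720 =-93.72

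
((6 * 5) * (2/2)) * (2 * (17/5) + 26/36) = 677/3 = 225.67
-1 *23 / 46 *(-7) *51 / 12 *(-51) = -6069 / 8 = -758.62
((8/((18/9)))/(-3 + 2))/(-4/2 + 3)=-4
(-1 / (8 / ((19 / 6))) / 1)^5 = -2476099 / 254803968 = -0.01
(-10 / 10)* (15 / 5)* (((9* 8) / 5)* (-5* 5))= 1080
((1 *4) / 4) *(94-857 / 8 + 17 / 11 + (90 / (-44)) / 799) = -814361 / 70312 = -11.58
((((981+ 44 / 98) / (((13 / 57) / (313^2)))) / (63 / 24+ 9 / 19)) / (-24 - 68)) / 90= -16431.61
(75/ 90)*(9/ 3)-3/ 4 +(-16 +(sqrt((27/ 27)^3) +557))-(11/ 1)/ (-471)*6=543.89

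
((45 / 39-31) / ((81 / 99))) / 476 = -1067 / 13923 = -0.08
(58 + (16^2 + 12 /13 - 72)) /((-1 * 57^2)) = -3158 /42237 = -0.07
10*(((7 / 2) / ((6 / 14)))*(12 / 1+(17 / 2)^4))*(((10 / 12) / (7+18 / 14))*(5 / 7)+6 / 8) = 2932884955 / 8352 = 351159.60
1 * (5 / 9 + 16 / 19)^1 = 239 / 171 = 1.40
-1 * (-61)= 61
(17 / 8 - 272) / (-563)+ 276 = 1245263 / 4504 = 276.48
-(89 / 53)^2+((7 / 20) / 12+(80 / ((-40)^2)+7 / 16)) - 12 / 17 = -8621557 / 2865180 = -3.01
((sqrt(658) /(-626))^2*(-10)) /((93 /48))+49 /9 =148578031 /27333351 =5.44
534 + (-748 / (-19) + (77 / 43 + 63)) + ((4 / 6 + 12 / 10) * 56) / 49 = 7846784 / 12255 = 640.29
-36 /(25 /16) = -576 /25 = -23.04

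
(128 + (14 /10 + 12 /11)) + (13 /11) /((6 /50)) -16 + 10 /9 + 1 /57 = 1180027 /9405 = 125.47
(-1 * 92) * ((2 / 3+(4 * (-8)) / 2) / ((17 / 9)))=746.82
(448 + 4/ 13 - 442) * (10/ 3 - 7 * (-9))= 16318/ 39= 418.41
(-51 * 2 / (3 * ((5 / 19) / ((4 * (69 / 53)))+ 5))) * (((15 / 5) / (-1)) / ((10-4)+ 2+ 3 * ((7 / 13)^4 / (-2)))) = 30553872336 / 11912237905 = 2.56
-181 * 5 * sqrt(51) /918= -905 * sqrt(51) /918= -7.04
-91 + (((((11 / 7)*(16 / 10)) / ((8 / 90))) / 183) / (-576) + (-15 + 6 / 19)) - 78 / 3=-102562193 / 778848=-131.68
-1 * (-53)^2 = -2809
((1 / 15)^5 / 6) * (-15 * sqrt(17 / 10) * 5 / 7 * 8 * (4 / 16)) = -sqrt(170) / 2126250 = -0.00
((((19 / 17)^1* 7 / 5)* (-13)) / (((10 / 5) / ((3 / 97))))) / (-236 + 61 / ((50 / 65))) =5187 / 2583983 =0.00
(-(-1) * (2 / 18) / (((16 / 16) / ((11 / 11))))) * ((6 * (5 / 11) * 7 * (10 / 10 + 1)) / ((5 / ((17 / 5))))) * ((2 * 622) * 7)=4145008 / 165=25121.26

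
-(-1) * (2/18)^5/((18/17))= 17/1062882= 0.00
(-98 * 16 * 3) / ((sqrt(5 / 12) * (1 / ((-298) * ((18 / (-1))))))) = -50464512 * sqrt(15) / 5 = -39089642.91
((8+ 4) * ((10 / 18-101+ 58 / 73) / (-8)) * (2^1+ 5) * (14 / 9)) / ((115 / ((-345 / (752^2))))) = -1604015 / 185768064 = -0.01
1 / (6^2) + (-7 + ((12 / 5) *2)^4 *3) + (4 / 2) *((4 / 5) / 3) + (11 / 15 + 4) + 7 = 35950933 / 22500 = 1597.82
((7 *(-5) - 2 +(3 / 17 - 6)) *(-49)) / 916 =8918 / 3893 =2.29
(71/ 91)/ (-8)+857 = 623825/ 728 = 856.90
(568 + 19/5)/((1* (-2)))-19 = -3049/10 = -304.90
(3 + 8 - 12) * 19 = -19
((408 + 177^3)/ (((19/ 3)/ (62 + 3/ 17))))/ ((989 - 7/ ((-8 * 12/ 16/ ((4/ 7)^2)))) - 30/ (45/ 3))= 12734130339/ 230945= 55139.23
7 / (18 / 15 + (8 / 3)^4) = 2835 / 20966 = 0.14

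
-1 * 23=-23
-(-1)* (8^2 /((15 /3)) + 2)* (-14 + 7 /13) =-2590 /13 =-199.23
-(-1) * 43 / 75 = 43 / 75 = 0.57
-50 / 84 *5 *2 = -125 / 21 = -5.95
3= 3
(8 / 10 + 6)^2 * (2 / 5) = 2312 / 125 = 18.50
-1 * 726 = -726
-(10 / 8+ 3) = -17 / 4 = -4.25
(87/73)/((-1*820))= -87/59860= -0.00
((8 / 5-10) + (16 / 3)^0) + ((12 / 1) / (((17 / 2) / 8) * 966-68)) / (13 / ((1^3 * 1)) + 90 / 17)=-5189177 / 701305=-7.40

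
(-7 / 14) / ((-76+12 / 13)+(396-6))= -0.00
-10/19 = -0.53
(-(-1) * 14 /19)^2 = 196 /361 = 0.54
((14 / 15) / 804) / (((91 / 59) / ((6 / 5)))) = 59 / 65325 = 0.00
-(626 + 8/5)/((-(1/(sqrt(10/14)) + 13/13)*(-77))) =1569/77-1569*sqrt(35)/385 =-3.73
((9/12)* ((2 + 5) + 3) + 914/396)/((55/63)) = 6797/605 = 11.23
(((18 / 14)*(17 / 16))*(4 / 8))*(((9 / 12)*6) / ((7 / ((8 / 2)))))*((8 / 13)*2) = 1377 / 637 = 2.16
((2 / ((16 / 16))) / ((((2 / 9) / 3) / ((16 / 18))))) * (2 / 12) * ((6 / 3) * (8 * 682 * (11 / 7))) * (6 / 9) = 960256 / 21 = 45726.48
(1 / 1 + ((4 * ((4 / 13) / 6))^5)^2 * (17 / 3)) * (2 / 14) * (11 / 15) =268633601601043921 / 2564227916835354315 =0.10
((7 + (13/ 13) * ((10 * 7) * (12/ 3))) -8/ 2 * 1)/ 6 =283/ 6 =47.17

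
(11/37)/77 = 1/259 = 0.00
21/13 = 1.62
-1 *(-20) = 20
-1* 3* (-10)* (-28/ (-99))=280/ 33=8.48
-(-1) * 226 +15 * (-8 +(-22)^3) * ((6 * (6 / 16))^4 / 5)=-6552631 / 8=-819078.88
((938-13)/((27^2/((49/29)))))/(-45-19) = -45325/1353024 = -0.03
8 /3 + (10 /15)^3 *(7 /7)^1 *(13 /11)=896 /297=3.02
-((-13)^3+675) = 1522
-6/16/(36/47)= -47/96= -0.49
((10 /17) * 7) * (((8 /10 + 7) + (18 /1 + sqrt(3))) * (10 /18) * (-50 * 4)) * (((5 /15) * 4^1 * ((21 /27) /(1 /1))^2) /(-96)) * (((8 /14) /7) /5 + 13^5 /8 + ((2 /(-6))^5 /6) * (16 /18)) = 4911912.91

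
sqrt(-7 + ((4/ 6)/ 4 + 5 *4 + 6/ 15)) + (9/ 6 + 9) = sqrt(12210)/ 30 + 21/ 2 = 14.18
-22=-22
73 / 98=0.74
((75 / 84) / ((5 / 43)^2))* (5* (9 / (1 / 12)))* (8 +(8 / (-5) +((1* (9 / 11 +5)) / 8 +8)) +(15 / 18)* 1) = 87648147 / 154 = 569143.81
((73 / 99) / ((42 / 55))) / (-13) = -365 / 4914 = -0.07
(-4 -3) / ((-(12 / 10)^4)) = 4375 / 1296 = 3.38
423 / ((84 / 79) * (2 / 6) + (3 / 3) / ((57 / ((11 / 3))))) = 5714307 / 5657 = 1010.13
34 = 34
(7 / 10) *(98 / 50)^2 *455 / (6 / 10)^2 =3398.75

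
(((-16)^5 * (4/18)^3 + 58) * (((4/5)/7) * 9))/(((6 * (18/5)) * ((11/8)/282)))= -6276437152/56133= -111813.68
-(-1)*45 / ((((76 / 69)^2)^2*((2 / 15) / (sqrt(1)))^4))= 51638535028125 / 533794816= 96738.55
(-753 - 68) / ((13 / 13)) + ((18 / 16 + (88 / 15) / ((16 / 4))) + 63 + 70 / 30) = -30123 / 40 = -753.08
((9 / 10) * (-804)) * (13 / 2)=-23517 / 5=-4703.40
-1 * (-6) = 6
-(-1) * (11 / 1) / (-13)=-11 / 13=-0.85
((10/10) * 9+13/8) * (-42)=-1785/4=-446.25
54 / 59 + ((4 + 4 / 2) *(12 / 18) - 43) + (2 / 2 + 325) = 16987 / 59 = 287.92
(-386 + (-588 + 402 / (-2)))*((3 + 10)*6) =-91650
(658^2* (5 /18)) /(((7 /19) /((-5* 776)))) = -11399323600 /9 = -1266591511.11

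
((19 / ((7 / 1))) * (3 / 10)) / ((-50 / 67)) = -3819 / 3500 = -1.09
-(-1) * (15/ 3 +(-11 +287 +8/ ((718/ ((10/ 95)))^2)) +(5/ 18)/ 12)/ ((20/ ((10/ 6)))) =2824177216469/ 120595498272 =23.42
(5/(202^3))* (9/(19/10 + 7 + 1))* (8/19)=50/215332909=0.00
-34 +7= -27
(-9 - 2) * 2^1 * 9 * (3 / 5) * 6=-3564 / 5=-712.80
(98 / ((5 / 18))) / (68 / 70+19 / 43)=176988 / 709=249.63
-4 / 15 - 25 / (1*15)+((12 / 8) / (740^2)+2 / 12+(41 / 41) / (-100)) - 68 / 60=-3187029 / 1095200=-2.91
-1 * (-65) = 65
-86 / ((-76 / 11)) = 473 / 38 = 12.45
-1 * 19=-19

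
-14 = -14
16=16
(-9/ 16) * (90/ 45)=-9/ 8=-1.12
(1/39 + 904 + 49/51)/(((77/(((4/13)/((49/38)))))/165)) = 456004560/985439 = 462.74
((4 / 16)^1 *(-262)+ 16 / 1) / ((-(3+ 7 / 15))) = 14.28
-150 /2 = -75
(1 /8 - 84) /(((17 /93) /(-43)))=2683329 /136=19730.36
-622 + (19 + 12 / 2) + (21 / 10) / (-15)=-29857 / 50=-597.14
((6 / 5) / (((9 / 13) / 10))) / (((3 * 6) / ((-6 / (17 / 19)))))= -988 / 153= -6.46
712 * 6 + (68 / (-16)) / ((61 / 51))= 1041501 / 244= 4268.45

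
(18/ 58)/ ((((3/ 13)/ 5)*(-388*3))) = -65/ 11252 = -0.01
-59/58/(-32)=59/1856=0.03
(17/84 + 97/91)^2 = 1918225/1192464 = 1.61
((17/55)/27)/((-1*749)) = -17/1112265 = -0.00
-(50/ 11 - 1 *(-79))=-919/ 11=-83.55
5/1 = 5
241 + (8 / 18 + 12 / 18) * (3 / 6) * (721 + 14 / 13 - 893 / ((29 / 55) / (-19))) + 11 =18530.26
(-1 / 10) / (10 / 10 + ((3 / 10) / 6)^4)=-16000 / 160001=-0.10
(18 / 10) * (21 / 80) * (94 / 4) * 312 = 346437 / 100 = 3464.37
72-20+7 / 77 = 573 / 11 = 52.09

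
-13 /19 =-0.68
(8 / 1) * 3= 24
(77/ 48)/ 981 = 77/ 47088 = 0.00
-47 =-47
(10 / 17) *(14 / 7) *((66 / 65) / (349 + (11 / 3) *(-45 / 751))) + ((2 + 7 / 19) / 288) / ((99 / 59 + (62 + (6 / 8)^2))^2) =364777322817988 / 106442608378835443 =0.00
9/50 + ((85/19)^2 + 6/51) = 20.31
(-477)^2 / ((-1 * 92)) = -227529 / 92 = -2473.14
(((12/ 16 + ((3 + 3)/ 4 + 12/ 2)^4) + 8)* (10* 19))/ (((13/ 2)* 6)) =370975/ 24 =15457.29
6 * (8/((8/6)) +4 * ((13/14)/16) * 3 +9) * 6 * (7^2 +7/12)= 28018.12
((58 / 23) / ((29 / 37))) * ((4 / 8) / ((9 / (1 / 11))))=37 / 2277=0.02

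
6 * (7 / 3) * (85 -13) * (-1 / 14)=-72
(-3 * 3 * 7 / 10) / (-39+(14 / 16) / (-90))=0.16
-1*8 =-8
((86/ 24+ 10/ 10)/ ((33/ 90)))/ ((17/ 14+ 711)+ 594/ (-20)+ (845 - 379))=875/ 80396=0.01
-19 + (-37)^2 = 1350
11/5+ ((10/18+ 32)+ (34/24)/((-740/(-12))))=46325/1332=34.78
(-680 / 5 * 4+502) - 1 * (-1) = -41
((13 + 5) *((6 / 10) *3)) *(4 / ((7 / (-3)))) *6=-11664 / 35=-333.26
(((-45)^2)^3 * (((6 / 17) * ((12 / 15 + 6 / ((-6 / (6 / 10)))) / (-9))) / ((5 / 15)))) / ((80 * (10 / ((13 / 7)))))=-863591625 / 1904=-453567.03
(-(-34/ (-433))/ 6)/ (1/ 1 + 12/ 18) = -17/ 2165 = -0.01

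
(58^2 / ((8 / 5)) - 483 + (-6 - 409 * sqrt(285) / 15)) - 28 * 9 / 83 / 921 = 82227019 / 50962 - 409 * sqrt(285) / 15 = 1153.18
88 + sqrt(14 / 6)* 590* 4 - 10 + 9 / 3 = 81 + 2360* sqrt(21) / 3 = 3685.96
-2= -2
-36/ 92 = -9/ 23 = -0.39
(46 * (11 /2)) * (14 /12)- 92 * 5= -164.83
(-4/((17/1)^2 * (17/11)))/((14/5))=-110/34391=-0.00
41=41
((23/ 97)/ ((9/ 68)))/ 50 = 782/ 21825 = 0.04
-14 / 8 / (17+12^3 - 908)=-7 / 3348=-0.00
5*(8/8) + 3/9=16/3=5.33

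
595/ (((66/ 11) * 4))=595/ 24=24.79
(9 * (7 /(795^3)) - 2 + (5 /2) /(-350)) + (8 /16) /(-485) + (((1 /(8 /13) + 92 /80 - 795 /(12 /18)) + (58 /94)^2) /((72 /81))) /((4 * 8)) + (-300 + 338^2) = 19533439662309018300371 /171496127959296000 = 113900.18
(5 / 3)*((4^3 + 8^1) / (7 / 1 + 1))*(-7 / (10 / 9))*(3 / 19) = -567 / 38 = -14.92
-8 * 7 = -56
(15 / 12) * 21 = 105 / 4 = 26.25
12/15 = 4/5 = 0.80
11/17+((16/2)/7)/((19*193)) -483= -210485664/436373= -482.35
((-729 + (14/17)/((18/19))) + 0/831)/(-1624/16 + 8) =222808/28611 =7.79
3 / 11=0.27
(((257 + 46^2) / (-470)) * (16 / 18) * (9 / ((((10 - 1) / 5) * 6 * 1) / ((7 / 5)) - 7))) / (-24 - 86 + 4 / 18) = 149499 / 290225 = 0.52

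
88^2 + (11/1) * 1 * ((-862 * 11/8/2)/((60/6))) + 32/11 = 6243619/880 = 7095.02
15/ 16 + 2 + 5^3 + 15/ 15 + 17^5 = 22719775/ 16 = 1419985.94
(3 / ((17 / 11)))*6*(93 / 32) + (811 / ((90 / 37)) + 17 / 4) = 4547287 / 12240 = 371.51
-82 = -82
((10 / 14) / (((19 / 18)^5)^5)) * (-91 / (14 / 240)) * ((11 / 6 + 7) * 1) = -1659708619633979909965763046486835200 / 651535469817792626756267271963493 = -2547.38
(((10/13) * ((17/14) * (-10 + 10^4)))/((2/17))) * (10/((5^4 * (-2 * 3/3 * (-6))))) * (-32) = -1539792/455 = -3384.16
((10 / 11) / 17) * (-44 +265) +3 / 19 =2503 / 209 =11.98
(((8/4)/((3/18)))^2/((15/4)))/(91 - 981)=-96/2225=-0.04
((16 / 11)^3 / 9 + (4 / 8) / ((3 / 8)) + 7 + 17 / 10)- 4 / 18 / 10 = 10.35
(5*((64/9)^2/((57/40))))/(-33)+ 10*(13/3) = 5783110/152361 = 37.96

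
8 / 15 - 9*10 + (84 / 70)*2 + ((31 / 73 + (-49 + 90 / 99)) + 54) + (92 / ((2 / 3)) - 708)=-650.73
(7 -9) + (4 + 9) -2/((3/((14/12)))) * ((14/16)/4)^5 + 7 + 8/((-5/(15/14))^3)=1856291487929/103582531584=17.92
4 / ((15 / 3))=4 / 5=0.80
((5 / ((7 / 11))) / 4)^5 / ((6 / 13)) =6542696875 / 103262208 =63.36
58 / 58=1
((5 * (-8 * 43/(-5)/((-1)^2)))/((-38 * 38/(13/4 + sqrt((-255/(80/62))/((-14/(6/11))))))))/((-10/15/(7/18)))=43 * sqrt(81158)/31768 + 3913/8664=0.84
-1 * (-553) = 553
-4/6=-2/3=-0.67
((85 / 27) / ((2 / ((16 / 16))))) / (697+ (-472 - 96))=0.01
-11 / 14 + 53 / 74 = -18 / 259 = -0.07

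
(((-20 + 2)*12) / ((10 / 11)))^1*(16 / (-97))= 19008 / 485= 39.19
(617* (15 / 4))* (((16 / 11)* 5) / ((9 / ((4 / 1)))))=246800 / 33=7478.79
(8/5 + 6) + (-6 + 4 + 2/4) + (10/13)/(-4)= 384/65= 5.91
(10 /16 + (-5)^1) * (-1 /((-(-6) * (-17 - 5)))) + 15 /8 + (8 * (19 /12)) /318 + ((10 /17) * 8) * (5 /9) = 12833431 /2854368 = 4.50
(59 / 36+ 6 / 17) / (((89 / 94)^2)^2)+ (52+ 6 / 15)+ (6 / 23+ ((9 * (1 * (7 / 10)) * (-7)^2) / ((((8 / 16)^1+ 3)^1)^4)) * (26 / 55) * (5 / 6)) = 4755967714554404 / 85004129240415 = 55.95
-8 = -8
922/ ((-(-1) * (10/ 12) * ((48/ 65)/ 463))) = 2774759/ 4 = 693689.75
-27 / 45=-3 / 5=-0.60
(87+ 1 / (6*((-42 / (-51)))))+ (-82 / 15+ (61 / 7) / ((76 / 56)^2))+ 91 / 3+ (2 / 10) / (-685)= 116.80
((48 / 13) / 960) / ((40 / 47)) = 47 / 10400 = 0.00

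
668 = 668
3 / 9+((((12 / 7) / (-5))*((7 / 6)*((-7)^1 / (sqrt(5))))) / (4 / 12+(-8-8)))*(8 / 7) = 0.24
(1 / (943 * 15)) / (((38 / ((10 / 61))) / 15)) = 5 / 1092937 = 0.00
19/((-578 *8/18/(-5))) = 855/2312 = 0.37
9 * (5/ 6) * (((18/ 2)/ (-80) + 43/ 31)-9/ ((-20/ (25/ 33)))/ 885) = 9.56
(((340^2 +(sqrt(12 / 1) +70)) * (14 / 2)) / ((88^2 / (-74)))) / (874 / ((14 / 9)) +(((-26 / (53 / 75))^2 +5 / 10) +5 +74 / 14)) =-294537287695 / 73330600904 - 5092717 * sqrt(3) / 73330600904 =-4.02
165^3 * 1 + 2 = 4492127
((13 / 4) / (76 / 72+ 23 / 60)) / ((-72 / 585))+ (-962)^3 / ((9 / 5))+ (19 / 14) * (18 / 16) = -18446542719667 / 37296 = -494598421.27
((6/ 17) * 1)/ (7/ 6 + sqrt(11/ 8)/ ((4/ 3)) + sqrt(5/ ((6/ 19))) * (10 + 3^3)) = 288/ (17 * (9 * sqrt(22) + 56 + 296 * sqrt(570))) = 0.00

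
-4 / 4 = -1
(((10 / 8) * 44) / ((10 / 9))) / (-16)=-99 / 32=-3.09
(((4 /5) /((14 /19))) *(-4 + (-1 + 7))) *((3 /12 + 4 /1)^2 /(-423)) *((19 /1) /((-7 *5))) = 104329 /2072700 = 0.05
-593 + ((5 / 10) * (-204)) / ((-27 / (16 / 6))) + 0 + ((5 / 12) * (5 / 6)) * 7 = -125387 / 216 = -580.50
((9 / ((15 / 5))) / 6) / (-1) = -1 / 2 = -0.50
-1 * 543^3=-160103007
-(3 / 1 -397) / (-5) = -394 / 5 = -78.80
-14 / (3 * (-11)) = 14 / 33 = 0.42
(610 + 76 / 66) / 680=2521 / 2805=0.90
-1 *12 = -12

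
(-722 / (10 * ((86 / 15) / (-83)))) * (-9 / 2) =-809001 / 172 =-4703.49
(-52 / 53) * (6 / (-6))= 52 / 53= 0.98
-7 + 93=86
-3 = -3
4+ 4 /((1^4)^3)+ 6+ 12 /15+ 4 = 94 /5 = 18.80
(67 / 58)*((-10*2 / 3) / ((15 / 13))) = -1742 / 261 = -6.67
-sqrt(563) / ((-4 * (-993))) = -sqrt(563) / 3972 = -0.01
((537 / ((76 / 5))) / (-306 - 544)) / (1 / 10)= -537 / 1292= -0.42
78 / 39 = 2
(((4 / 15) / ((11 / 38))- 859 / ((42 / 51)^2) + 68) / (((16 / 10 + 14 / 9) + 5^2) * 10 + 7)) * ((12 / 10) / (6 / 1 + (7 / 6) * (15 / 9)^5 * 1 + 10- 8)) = -254123952183 / 1173683050925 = -0.22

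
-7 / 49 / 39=-1 / 273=-0.00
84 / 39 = 28 / 13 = 2.15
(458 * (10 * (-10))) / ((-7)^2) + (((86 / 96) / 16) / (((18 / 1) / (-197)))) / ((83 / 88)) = -6573385069 / 7027776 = -935.34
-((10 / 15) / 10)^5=-1 / 759375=-0.00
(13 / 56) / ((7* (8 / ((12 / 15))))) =13 / 3920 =0.00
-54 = -54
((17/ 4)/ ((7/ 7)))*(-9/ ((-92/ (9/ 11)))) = 1377/ 4048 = 0.34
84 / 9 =28 / 3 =9.33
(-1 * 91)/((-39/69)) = 161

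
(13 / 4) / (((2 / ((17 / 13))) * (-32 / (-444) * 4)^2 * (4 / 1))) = 209457 / 32768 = 6.39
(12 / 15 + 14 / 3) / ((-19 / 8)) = -656 / 285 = -2.30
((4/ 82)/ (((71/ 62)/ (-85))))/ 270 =-1054/ 78597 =-0.01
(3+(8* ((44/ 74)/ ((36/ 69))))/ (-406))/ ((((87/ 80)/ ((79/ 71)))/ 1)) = 424027760/ 139186341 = 3.05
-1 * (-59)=59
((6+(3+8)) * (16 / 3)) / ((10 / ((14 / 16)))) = 119 / 15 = 7.93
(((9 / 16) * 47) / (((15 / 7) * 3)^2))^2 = 5303809 / 12960000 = 0.41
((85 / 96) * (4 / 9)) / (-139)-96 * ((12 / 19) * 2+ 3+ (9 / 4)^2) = -510709855 / 570456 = -895.27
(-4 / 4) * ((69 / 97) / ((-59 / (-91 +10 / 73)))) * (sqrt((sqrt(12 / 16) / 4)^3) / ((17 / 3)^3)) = -12357279 * sqrt(2) * 3^(3 / 4) / 65681543264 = -0.00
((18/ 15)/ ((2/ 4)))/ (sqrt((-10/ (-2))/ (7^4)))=588 * sqrt(5)/ 25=52.59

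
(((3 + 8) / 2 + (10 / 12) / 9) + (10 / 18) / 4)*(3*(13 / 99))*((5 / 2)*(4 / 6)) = 40235 / 10692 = 3.76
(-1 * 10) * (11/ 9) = -110/ 9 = -12.22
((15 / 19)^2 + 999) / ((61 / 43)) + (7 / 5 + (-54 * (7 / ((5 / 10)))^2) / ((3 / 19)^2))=-46665796373 / 110105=-423829.95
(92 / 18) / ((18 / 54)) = 46 / 3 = 15.33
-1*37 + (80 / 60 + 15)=-20.67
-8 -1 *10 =-18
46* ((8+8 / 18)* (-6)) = -2330.67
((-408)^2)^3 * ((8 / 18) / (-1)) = -2050116119691264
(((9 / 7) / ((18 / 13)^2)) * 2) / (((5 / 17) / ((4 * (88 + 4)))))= 528632 / 315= 1678.20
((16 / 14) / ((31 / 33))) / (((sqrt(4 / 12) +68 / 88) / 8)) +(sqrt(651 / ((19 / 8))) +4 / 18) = -1022208* sqrt(3) / 83111 +2* sqrt(24738) / 19 +21493198 / 747999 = 23.99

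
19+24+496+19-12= 546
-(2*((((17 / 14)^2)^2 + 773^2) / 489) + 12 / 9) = -22967281201 / 9392712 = -2445.22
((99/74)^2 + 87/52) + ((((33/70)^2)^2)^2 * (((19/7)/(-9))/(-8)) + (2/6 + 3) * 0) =1989614797445666429607/574538515023200000000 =3.46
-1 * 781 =-781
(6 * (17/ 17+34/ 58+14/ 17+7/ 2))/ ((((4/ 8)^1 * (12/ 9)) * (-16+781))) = 5827/ 83810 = 0.07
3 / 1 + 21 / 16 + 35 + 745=12549 / 16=784.31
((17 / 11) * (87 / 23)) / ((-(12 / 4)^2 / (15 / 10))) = -493 / 506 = -0.97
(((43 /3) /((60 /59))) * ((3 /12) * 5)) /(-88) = -2537 /12672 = -0.20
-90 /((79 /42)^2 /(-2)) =50.88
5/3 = 1.67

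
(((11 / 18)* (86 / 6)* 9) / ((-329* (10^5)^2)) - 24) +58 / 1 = 671159999999527 / 19740000000000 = 34.00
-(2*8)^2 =-256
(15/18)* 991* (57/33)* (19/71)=1788755/4686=381.72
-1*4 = -4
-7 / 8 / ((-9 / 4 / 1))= 7 / 18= 0.39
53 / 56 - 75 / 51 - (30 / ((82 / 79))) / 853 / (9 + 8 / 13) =-439221287 / 832357400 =-0.53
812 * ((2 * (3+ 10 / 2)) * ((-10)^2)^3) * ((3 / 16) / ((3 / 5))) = 4060000000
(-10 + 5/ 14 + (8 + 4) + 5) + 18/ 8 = 269/ 28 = 9.61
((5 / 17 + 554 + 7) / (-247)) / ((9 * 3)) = -734 / 8721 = -0.08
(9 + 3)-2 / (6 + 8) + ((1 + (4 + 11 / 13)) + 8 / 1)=2339 / 91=25.70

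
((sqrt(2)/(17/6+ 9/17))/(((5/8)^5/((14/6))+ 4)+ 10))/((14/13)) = 21725184 * sqrt(2)/1104679177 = 0.03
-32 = -32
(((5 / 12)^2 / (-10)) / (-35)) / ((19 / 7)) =1 / 5472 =0.00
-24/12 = -2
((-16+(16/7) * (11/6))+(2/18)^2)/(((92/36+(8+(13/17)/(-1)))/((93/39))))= -3525103/1226862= -2.87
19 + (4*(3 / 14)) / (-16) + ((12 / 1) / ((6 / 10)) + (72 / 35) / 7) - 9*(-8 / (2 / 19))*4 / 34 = 3988767 / 33320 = 119.71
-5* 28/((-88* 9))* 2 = 0.35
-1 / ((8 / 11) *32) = -11 / 256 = -0.04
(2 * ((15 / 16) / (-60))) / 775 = -1 / 24800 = -0.00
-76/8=-19/2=-9.50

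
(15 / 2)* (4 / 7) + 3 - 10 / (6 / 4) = 0.62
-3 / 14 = -0.21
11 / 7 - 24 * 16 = -2677 / 7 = -382.43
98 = 98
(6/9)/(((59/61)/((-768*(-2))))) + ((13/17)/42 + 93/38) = 1061.18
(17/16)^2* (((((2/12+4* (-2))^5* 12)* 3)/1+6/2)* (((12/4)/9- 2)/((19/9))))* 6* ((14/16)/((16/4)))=2319818191285/1867776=1242021.63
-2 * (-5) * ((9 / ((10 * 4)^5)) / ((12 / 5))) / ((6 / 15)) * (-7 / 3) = -7 / 3276800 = -0.00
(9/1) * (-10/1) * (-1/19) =90/19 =4.74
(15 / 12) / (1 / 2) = 5 / 2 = 2.50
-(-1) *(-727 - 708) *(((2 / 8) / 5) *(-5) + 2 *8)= -90405 / 4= -22601.25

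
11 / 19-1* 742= -14087 / 19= -741.42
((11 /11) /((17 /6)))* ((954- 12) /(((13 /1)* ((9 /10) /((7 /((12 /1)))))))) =10990 /663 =16.58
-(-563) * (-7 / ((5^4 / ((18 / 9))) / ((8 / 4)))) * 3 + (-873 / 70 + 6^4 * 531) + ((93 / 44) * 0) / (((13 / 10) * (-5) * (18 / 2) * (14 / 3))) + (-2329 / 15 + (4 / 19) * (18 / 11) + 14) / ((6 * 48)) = 688087.37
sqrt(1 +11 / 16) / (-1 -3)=-3 * sqrt(3) / 16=-0.32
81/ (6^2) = 2.25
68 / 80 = 17 / 20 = 0.85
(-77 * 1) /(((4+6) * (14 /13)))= -143 /20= -7.15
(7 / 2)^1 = 7 / 2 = 3.50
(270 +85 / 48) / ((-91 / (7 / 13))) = -13045 / 8112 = -1.61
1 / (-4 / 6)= -3 / 2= -1.50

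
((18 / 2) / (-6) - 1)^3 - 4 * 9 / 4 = -197 / 8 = -24.62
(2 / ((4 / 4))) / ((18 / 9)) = 1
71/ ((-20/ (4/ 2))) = -71/ 10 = -7.10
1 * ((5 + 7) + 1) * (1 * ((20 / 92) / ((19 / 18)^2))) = 21060 / 8303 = 2.54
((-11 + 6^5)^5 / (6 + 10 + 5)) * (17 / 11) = 2077515352382993520.02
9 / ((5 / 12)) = 21.60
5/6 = 0.83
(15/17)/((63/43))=215/357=0.60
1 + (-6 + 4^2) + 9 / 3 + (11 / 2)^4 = 14865 / 16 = 929.06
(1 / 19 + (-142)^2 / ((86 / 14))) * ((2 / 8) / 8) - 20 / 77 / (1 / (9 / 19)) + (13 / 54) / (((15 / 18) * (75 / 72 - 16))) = 1110474648523 / 10840478880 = 102.44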